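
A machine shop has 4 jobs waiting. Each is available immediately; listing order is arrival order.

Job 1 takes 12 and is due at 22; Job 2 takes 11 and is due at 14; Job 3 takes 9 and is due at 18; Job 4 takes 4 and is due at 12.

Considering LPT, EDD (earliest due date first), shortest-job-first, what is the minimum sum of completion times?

LPT (decreasing processing time): Job 1 Job 2 Job 3 Job 4.
Job 1: 0→12
Job 2: 12→23
Job 3: 23→32
Job 4: 32→36
Sum = 12+23+32+36 = 103.
EDD (increasing due date): Job 4 Job 2 Job 3 Job 1.
Job 4: 0→4
Job 2: 4→15
Job 3: 15→24
Job 1: 24→36
Sum = 4+15+24+36 = 79.
SPT (increasing processing time): Job 4 Job 3 Job 2 Job 1.
Job 4: 0→4
Job 3: 4→13
Job 2: 13→24
Job 1: 24→36
Sum = 4+13+24+36 = 77.
LPT 103, EDD 79, SPT 77 → minimum 77.

77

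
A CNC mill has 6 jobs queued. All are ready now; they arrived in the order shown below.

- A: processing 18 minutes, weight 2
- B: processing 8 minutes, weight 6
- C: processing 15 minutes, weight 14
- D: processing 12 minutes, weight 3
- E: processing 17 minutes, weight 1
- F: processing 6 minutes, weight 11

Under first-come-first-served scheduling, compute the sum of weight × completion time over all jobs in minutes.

FIFO (arrival order): A B C D E F.
A: finishes 18, weight 2, w·C = 36
B: finishes 26, weight 6, w·C = 156
C: finishes 41, weight 14, w·C = 574
D: finishes 53, weight 3, w·C = 159
E: finishes 70, weight 1, w·C = 70
F: finishes 76, weight 11, w·C = 836
Sum = 36+156+574+159+70+836 = 1831.

1831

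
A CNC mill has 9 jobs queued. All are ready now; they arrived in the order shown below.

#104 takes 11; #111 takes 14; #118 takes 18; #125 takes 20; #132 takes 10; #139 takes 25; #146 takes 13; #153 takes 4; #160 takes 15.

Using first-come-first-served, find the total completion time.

FIFO (arrival order): #104 #111 #118 #125 #132 #139 #146 #153 #160.
#104: 0→11
#111: 11→25
#118: 25→43
#125: 43→63
#132: 63→73
#139: 73→98
#146: 98→111
#153: 111→115
#160: 115→130
Sum = 11+25+43+63+73+98+111+115+130 = 669.

669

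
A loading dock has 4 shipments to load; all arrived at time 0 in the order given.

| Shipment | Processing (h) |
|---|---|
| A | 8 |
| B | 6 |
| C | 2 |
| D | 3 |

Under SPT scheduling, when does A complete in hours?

SPT (increasing processing time): C D B A.
C: 0→2
D: 2→5
B: 5→11
A: 11→19

19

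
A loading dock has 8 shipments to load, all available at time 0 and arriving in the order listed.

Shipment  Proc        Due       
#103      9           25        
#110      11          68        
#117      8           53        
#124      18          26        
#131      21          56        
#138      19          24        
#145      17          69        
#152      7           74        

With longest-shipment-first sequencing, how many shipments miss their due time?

7

LPT (decreasing processing time): #131 #138 #124 #145 #110 #103 #117 #152.
#131: 0→21, due 56, tardiness 0
#138: 21→40, due 24, tardiness 16
#124: 40→58, due 26, tardiness 32
#145: 58→75, due 69, tardiness 6
#110: 75→86, due 68, tardiness 18
#103: 86→95, due 25, tardiness 70
#117: 95→103, due 53, tardiness 50
#152: 103→110, due 74, tardiness 36
Late shipments: 7.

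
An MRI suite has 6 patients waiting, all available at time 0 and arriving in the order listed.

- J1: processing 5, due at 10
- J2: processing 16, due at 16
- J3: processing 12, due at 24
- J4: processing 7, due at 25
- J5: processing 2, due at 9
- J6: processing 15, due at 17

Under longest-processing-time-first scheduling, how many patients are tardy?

5

LPT (decreasing processing time): J2 J6 J3 J4 J1 J5.
J2: 0→16, due 16, tardiness 0
J6: 16→31, due 17, tardiness 14
J3: 31→43, due 24, tardiness 19
J4: 43→50, due 25, tardiness 25
J1: 50→55, due 10, tardiness 45
J5: 55→57, due 9, tardiness 48
Late patients: 5.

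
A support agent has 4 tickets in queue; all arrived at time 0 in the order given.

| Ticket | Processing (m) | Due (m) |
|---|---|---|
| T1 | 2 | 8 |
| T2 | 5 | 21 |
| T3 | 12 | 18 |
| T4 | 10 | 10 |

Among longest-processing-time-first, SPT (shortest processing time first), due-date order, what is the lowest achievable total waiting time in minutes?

LPT (decreasing processing time): T3 T4 T2 T1.
T3: waits 0, runs 0→12
T4: waits 12, runs 12→22
T2: waits 22, runs 22→27
T1: waits 27, runs 27→29
Sum = 0+12+22+27 = 61.
SPT (increasing processing time): T1 T2 T4 T3.
T1: waits 0, runs 0→2
T2: waits 2, runs 2→7
T4: waits 7, runs 7→17
T3: waits 17, runs 17→29
Sum = 0+2+7+17 = 26.
EDD (increasing due date): T1 T4 T3 T2.
T1: waits 0, runs 0→2
T4: waits 2, runs 2→12
T3: waits 12, runs 12→24
T2: waits 24, runs 24→29
Sum = 0+2+12+24 = 38.
LPT 61, SPT 26, EDD 38 → minimum 26.

26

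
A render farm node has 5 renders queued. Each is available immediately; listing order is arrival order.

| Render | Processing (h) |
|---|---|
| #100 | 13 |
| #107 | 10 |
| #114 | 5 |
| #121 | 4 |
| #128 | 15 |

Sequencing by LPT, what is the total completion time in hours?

171

LPT (decreasing processing time): #128 #100 #107 #114 #121.
#128: 0→15
#100: 15→28
#107: 28→38
#114: 38→43
#121: 43→47
Sum = 15+28+38+43+47 = 171.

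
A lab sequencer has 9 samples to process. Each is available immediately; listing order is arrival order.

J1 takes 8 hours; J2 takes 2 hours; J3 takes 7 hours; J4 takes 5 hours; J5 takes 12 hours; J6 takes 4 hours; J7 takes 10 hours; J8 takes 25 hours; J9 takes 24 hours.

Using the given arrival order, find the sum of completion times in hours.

FIFO (arrival order): J1 J2 J3 J4 J5 J6 J7 J8 J9.
J1: 0→8
J2: 8→10
J3: 10→17
J4: 17→22
J5: 22→34
J6: 34→38
J7: 38→48
J8: 48→73
J9: 73→97
Sum = 8+10+17+22+34+38+48+73+97 = 347.

347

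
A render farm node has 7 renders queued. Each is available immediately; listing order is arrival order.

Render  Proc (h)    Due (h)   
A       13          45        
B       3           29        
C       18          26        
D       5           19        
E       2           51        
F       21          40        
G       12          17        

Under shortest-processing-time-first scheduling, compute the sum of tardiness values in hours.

66

SPT (increasing processing time): E B D G A C F.
E: 0→2, due 51, tardiness 0
B: 2→5, due 29, tardiness 0
D: 5→10, due 19, tardiness 0
G: 10→22, due 17, tardiness 5
A: 22→35, due 45, tardiness 0
C: 35→53, due 26, tardiness 27
F: 53→74, due 40, tardiness 34
Sum = 0+0+0+5+0+27+34 = 66.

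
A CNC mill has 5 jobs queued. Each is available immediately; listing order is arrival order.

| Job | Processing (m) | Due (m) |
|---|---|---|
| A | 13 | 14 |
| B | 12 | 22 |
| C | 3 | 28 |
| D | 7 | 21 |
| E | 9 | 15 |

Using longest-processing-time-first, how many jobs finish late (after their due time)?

LPT (decreasing processing time): A B E D C.
A: 0→13, due 14, tardiness 0
B: 13→25, due 22, tardiness 3
E: 25→34, due 15, tardiness 19
D: 34→41, due 21, tardiness 20
C: 41→44, due 28, tardiness 16
Late jobs: 4.

4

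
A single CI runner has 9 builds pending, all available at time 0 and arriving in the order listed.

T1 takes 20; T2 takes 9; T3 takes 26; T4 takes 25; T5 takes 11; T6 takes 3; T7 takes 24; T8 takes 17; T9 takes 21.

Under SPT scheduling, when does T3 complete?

SPT (increasing processing time): T6 T2 T5 T8 T1 T9 T7 T4 T3.
T6: 0→3
T2: 3→12
T5: 12→23
T8: 23→40
T1: 40→60
T9: 60→81
T7: 81→105
T4: 105→130
T3: 130→156

156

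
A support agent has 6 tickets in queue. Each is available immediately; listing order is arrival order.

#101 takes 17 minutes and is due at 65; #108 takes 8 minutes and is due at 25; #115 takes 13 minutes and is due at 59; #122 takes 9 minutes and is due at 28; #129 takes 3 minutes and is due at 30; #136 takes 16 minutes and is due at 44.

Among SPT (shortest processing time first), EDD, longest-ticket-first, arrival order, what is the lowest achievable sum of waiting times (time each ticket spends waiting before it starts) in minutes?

116

SPT (increasing processing time): #129 #108 #122 #115 #136 #101.
#129: waits 0, runs 0→3
#108: waits 3, runs 3→11
#122: waits 11, runs 11→20
#115: waits 20, runs 20→33
#136: waits 33, runs 33→49
#101: waits 49, runs 49→66
Sum = 0+3+11+20+33+49 = 116.
EDD (increasing due date): #108 #122 #129 #136 #115 #101.
#108: waits 0, runs 0→8
#122: waits 8, runs 8→17
#129: waits 17, runs 17→20
#136: waits 20, runs 20→36
#115: waits 36, runs 36→49
#101: waits 49, runs 49→66
Sum = 0+8+17+20+36+49 = 130.
LPT (decreasing processing time): #101 #136 #115 #122 #108 #129.
#101: waits 0, runs 0→17
#136: waits 17, runs 17→33
#115: waits 33, runs 33→46
#122: waits 46, runs 46→55
#108: waits 55, runs 55→63
#129: waits 63, runs 63→66
Sum = 0+17+33+46+55+63 = 214.
FIFO (arrival order): #101 #108 #115 #122 #129 #136.
#101: waits 0, runs 0→17
#108: waits 17, runs 17→25
#115: waits 25, runs 25→38
#122: waits 38, runs 38→47
#129: waits 47, runs 47→50
#136: waits 50, runs 50→66
Sum = 0+17+25+38+47+50 = 177.
SPT 116, EDD 130, LPT 214, FIFO 177 → minimum 116.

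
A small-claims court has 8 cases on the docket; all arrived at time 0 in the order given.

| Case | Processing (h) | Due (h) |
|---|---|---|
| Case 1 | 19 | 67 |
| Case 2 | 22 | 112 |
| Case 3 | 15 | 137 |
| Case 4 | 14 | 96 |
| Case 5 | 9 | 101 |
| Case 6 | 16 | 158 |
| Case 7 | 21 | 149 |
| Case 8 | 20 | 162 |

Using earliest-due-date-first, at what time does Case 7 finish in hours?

100

EDD (increasing due date): Case 1 Case 4 Case 5 Case 2 Case 3 Case 7 Case 6 Case 8.
Case 1: 0→19
Case 4: 19→33
Case 5: 33→42
Case 2: 42→64
Case 3: 64→79
Case 7: 79→100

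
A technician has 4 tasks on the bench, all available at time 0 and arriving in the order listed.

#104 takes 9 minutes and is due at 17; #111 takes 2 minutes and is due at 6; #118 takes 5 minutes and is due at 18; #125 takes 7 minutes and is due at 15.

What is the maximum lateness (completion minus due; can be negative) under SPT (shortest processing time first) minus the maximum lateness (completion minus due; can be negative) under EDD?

SPT (increasing processing time): #111 #118 #125 #104.
#111: 0→2, due 6, lateness -4
#118: 2→7, due 18, lateness -11
#125: 7→14, due 15, lateness -1
#104: 14→23, due 17, lateness 6
Maximum = 6.
EDD (increasing due date): #111 #125 #104 #118.
#111: 0→2, due 6, lateness -4
#125: 2→9, due 15, lateness -6
#104: 9→18, due 17, lateness 1
#118: 18→23, due 18, lateness 5
Maximum = 5.
Difference = 6 − 5 = 1.

1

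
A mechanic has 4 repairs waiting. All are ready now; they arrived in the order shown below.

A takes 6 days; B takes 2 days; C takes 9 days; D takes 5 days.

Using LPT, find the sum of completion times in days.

66

LPT (decreasing processing time): C A D B.
C: 0→9
A: 9→15
D: 15→20
B: 20→22
Sum = 9+15+20+22 = 66.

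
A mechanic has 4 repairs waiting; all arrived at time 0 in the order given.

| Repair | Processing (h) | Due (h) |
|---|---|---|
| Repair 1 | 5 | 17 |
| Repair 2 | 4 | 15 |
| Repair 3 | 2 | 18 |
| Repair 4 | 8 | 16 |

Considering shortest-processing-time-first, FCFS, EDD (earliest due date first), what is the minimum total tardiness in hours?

SPT (increasing processing time): Repair 3 Repair 2 Repair 1 Repair 4.
Repair 3: 0→2, due 18, tardiness 0
Repair 2: 2→6, due 15, tardiness 0
Repair 1: 6→11, due 17, tardiness 0
Repair 4: 11→19, due 16, tardiness 3
Sum = 0+0+0+3 = 3.
FIFO (arrival order): Repair 1 Repair 2 Repair 3 Repair 4.
Repair 1: 0→5, due 17, tardiness 0
Repair 2: 5→9, due 15, tardiness 0
Repair 3: 9→11, due 18, tardiness 0
Repair 4: 11→19, due 16, tardiness 3
Sum = 0+0+0+3 = 3.
EDD (increasing due date): Repair 2 Repair 4 Repair 1 Repair 3.
Repair 2: 0→4, due 15, tardiness 0
Repair 4: 4→12, due 16, tardiness 0
Repair 1: 12→17, due 17, tardiness 0
Repair 3: 17→19, due 18, tardiness 1
Sum = 0+0+0+1 = 1.
SPT 3, FIFO 3, EDD 1 → minimum 1.

1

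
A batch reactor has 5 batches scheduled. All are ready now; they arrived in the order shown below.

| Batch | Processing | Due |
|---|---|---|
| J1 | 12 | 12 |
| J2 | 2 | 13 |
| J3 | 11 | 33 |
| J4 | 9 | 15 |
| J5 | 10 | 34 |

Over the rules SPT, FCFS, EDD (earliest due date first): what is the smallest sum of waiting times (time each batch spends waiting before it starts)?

SPT (increasing processing time): J2 J4 J5 J3 J1.
J2: waits 0, runs 0→2
J4: waits 2, runs 2→11
J5: waits 11, runs 11→21
J3: waits 21, runs 21→32
J1: waits 32, runs 32→44
Sum = 0+2+11+21+32 = 66.
FIFO (arrival order): J1 J2 J3 J4 J5.
J1: waits 0, runs 0→12
J2: waits 12, runs 12→14
J3: waits 14, runs 14→25
J4: waits 25, runs 25→34
J5: waits 34, runs 34→44
Sum = 0+12+14+25+34 = 85.
EDD (increasing due date): J1 J2 J4 J3 J5.
J1: waits 0, runs 0→12
J2: waits 12, runs 12→14
J4: waits 14, runs 14→23
J3: waits 23, runs 23→34
J5: waits 34, runs 34→44
Sum = 0+12+14+23+34 = 83.
SPT 66, FIFO 85, EDD 83 → minimum 66.

66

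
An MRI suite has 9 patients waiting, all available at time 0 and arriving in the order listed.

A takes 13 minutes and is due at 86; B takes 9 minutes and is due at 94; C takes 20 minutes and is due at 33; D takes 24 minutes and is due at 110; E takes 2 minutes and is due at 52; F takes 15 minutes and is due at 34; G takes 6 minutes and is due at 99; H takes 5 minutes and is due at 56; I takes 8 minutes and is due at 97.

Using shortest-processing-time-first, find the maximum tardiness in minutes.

45

SPT (increasing processing time): E H G I B A F C D.
E: 0→2, due 52, tardiness 0
H: 2→7, due 56, tardiness 0
G: 7→13, due 99, tardiness 0
I: 13→21, due 97, tardiness 0
B: 21→30, due 94, tardiness 0
A: 30→43, due 86, tardiness 0
F: 43→58, due 34, tardiness 24
C: 58→78, due 33, tardiness 45
D: 78→102, due 110, tardiness 0
Maximum = 45.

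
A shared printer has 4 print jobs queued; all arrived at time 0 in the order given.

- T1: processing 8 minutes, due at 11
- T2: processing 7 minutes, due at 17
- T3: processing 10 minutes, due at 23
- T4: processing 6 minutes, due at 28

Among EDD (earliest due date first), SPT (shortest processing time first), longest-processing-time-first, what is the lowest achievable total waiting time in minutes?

40

EDD (increasing due date): T1 T2 T3 T4.
T1: waits 0, runs 0→8
T2: waits 8, runs 8→15
T3: waits 15, runs 15→25
T4: waits 25, runs 25→31
Sum = 0+8+15+25 = 48.
SPT (increasing processing time): T4 T2 T1 T3.
T4: waits 0, runs 0→6
T2: waits 6, runs 6→13
T1: waits 13, runs 13→21
T3: waits 21, runs 21→31
Sum = 0+6+13+21 = 40.
LPT (decreasing processing time): T3 T1 T2 T4.
T3: waits 0, runs 0→10
T1: waits 10, runs 10→18
T2: waits 18, runs 18→25
T4: waits 25, runs 25→31
Sum = 0+10+18+25 = 53.
EDD 48, SPT 40, LPT 53 → minimum 40.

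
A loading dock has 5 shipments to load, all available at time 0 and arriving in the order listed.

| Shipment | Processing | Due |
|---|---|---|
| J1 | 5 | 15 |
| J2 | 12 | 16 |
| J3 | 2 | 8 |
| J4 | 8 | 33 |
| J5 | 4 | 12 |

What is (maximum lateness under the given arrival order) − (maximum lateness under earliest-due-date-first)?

12

FIFO (arrival order): J1 J2 J3 J4 J5.
J1: 0→5, due 15, lateness -10
J2: 5→17, due 16, lateness 1
J3: 17→19, due 8, lateness 11
J4: 19→27, due 33, lateness -6
J5: 27→31, due 12, lateness 19
Maximum = 19.
EDD (increasing due date): J3 J5 J1 J2 J4.
J3: 0→2, due 8, lateness -6
J5: 2→6, due 12, lateness -6
J1: 6→11, due 15, lateness -4
J2: 11→23, due 16, lateness 7
J4: 23→31, due 33, lateness -2
Maximum = 7.
Difference = 19 − 7 = 12.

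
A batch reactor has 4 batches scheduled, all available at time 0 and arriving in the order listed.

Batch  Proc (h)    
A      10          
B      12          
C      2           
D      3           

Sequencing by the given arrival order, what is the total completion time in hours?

FIFO (arrival order): A B C D.
A: 0→10
B: 10→22
C: 22→24
D: 24→27
Sum = 10+22+24+27 = 83.

83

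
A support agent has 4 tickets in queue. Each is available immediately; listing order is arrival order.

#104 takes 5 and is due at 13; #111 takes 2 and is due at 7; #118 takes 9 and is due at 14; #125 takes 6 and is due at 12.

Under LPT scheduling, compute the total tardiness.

25

LPT (decreasing processing time): #118 #125 #104 #111.
#118: 0→9, due 14, tardiness 0
#125: 9→15, due 12, tardiness 3
#104: 15→20, due 13, tardiness 7
#111: 20→22, due 7, tardiness 15
Sum = 0+3+7+15 = 25.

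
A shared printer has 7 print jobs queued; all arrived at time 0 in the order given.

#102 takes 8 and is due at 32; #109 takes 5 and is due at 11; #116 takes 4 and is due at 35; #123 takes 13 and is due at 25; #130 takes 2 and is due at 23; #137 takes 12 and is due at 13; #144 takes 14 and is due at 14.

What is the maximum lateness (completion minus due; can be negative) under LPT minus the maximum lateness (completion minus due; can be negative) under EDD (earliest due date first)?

18

LPT (decreasing processing time): #144 #123 #137 #102 #109 #116 #130.
#144: 0→14, due 14, lateness 0
#123: 14→27, due 25, lateness 2
#137: 27→39, due 13, lateness 26
#102: 39→47, due 32, lateness 15
#109: 47→52, due 11, lateness 41
#116: 52→56, due 35, lateness 21
#130: 56→58, due 23, lateness 35
Maximum = 41.
EDD (increasing due date): #109 #137 #144 #130 #123 #102 #116.
#109: 0→5, due 11, lateness -6
#137: 5→17, due 13, lateness 4
#144: 17→31, due 14, lateness 17
#130: 31→33, due 23, lateness 10
#123: 33→46, due 25, lateness 21
#102: 46→54, due 32, lateness 22
#116: 54→58, due 35, lateness 23
Maximum = 23.
Difference = 41 − 23 = 18.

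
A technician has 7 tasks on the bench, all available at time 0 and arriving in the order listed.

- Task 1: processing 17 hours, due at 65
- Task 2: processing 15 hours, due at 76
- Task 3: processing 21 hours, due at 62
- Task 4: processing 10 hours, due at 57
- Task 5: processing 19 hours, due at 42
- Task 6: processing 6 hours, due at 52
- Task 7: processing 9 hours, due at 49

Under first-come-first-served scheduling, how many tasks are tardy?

FIFO (arrival order): Task 1 Task 2 Task 3 Task 4 Task 5 Task 6 Task 7.
Task 1: 0→17, due 65, tardiness 0
Task 2: 17→32, due 76, tardiness 0
Task 3: 32→53, due 62, tardiness 0
Task 4: 53→63, due 57, tardiness 6
Task 5: 63→82, due 42, tardiness 40
Task 6: 82→88, due 52, tardiness 36
Task 7: 88→97, due 49, tardiness 48
Late tasks: 4.

4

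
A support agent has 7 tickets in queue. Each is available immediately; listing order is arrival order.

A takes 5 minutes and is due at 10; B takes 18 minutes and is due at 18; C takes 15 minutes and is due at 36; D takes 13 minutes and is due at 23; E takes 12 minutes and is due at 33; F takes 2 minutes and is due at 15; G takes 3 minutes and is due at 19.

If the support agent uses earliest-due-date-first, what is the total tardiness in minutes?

86

EDD (increasing due date): A F B G D E C.
A: 0→5, due 10, tardiness 0
F: 5→7, due 15, tardiness 0
B: 7→25, due 18, tardiness 7
G: 25→28, due 19, tardiness 9
D: 28→41, due 23, tardiness 18
E: 41→53, due 33, tardiness 20
C: 53→68, due 36, tardiness 32
Sum = 0+0+7+9+18+20+32 = 86.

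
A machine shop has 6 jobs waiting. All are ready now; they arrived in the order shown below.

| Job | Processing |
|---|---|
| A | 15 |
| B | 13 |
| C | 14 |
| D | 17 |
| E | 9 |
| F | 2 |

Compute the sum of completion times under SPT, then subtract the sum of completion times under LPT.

SPT (increasing processing time): F E B C A D.
F: 0→2
E: 2→11
B: 11→24
C: 24→38
A: 38→53
D: 53→70
Sum = 2+11+24+38+53+70 = 198.
LPT (decreasing processing time): D A C B E F.
D: 0→17
A: 17→32
C: 32→46
B: 46→59
E: 59→68
F: 68→70
Sum = 17+32+46+59+68+70 = 292.
Difference = 198 − 292 = -94.

-94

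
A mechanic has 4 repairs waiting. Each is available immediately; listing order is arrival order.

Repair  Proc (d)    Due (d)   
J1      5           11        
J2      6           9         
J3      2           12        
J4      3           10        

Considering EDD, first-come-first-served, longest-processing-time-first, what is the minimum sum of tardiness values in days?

EDD (increasing due date): J2 J4 J1 J3.
J2: 0→6, due 9, tardiness 0
J4: 6→9, due 10, tardiness 0
J1: 9→14, due 11, tardiness 3
J3: 14→16, due 12, tardiness 4
Sum = 0+0+3+4 = 7.
FIFO (arrival order): J1 J2 J3 J4.
J1: 0→5, due 11, tardiness 0
J2: 5→11, due 9, tardiness 2
J3: 11→13, due 12, tardiness 1
J4: 13→16, due 10, tardiness 6
Sum = 0+2+1+6 = 9.
LPT (decreasing processing time): J2 J1 J4 J3.
J2: 0→6, due 9, tardiness 0
J1: 6→11, due 11, tardiness 0
J4: 11→14, due 10, tardiness 4
J3: 14→16, due 12, tardiness 4
Sum = 0+0+4+4 = 8.
EDD 7, FIFO 9, LPT 8 → minimum 7.

7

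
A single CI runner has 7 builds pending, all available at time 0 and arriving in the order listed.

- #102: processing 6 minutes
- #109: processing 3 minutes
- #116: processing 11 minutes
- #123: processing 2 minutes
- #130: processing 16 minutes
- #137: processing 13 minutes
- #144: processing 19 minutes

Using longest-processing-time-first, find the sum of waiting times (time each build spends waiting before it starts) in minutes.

LPT (decreasing processing time): #144 #130 #137 #116 #102 #109 #123.
#144: waits 0, runs 0→19
#130: waits 19, runs 19→35
#137: waits 35, runs 35→48
#116: waits 48, runs 48→59
#102: waits 59, runs 59→65
#109: waits 65, runs 65→68
#123: waits 68, runs 68→70
Sum = 0+19+35+48+59+65+68 = 294.

294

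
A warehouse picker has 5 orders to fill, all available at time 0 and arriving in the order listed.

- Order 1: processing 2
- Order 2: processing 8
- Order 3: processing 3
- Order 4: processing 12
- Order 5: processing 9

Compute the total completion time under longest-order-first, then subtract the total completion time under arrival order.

44

LPT (decreasing processing time): Order 4 Order 5 Order 2 Order 3 Order 1.
Order 4: 0→12
Order 5: 12→21
Order 2: 21→29
Order 3: 29→32
Order 1: 32→34
Sum = 12+21+29+32+34 = 128.
FIFO (arrival order): Order 1 Order 2 Order 3 Order 4 Order 5.
Order 1: 0→2
Order 2: 2→10
Order 3: 10→13
Order 4: 13→25
Order 5: 25→34
Sum = 2+10+13+25+34 = 84.
Difference = 128 − 84 = 44.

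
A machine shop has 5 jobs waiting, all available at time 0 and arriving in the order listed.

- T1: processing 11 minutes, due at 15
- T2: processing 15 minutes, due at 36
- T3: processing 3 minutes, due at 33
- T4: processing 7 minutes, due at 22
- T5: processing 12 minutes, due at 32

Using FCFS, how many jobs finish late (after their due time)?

2

FIFO (arrival order): T1 T2 T3 T4 T5.
T1: 0→11, due 15, tardiness 0
T2: 11→26, due 36, tardiness 0
T3: 26→29, due 33, tardiness 0
T4: 29→36, due 22, tardiness 14
T5: 36→48, due 32, tardiness 16
Late jobs: 2.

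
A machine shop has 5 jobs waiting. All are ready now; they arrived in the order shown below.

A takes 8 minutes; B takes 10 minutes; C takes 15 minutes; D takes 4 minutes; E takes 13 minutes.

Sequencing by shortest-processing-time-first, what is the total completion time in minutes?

SPT (increasing processing time): D A B E C.
D: 0→4
A: 4→12
B: 12→22
E: 22→35
C: 35→50
Sum = 4+12+22+35+50 = 123.

123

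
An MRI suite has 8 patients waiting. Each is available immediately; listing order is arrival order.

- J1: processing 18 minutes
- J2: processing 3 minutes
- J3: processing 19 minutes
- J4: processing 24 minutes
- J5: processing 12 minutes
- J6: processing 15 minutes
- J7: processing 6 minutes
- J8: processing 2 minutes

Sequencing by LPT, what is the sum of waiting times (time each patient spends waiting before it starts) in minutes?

483

LPT (decreasing processing time): J4 J3 J1 J6 J5 J7 J2 J8.
J4: waits 0, runs 0→24
J3: waits 24, runs 24→43
J1: waits 43, runs 43→61
J6: waits 61, runs 61→76
J5: waits 76, runs 76→88
J7: waits 88, runs 88→94
J2: waits 94, runs 94→97
J8: waits 97, runs 97→99
Sum = 0+24+43+61+76+88+94+97 = 483.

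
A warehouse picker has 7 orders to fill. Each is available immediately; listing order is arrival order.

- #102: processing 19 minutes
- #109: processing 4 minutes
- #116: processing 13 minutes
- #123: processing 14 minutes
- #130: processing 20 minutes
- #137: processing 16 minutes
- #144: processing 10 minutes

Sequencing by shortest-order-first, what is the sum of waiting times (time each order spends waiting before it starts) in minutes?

SPT (increasing processing time): #109 #144 #116 #123 #137 #102 #130.
#109: waits 0, runs 0→4
#144: waits 4, runs 4→14
#116: waits 14, runs 14→27
#123: waits 27, runs 27→41
#137: waits 41, runs 41→57
#102: waits 57, runs 57→76
#130: waits 76, runs 76→96
Sum = 0+4+14+27+41+57+76 = 219.

219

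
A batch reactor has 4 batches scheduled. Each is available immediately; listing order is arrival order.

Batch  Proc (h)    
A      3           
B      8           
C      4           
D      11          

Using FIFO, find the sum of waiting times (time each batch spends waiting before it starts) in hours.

29

FIFO (arrival order): A B C D.
A: waits 0, runs 0→3
B: waits 3, runs 3→11
C: waits 11, runs 11→15
D: waits 15, runs 15→26
Sum = 0+3+11+15 = 29.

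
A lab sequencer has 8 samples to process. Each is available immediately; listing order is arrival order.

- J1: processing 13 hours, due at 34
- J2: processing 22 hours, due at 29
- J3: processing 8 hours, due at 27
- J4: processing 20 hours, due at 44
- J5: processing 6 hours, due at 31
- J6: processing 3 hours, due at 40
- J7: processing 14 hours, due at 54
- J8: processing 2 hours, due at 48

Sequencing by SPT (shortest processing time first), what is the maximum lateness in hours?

SPT (increasing processing time): J8 J6 J5 J3 J1 J7 J4 J2.
J8: 0→2, due 48, lateness -46
J6: 2→5, due 40, lateness -35
J5: 5→11, due 31, lateness -20
J3: 11→19, due 27, lateness -8
J1: 19→32, due 34, lateness -2
J7: 32→46, due 54, lateness -8
J4: 46→66, due 44, lateness 22
J2: 66→88, due 29, lateness 59
Maximum = 59.

59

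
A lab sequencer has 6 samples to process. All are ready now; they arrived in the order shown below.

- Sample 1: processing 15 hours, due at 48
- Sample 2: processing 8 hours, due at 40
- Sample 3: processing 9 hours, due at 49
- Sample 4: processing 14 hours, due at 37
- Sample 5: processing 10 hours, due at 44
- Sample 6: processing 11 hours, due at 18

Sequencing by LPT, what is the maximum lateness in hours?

LPT (decreasing processing time): Sample 1 Sample 4 Sample 6 Sample 5 Sample 3 Sample 2.
Sample 1: 0→15, due 48, lateness -33
Sample 4: 15→29, due 37, lateness -8
Sample 6: 29→40, due 18, lateness 22
Sample 5: 40→50, due 44, lateness 6
Sample 3: 50→59, due 49, lateness 10
Sample 2: 59→67, due 40, lateness 27
Maximum = 27.

27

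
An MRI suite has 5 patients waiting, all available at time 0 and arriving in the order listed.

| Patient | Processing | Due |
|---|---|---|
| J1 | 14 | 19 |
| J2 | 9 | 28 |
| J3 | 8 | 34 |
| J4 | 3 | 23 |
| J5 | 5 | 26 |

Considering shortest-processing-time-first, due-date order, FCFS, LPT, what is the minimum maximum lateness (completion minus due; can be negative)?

5

SPT (increasing processing time): J4 J5 J3 J2 J1.
J4: 0→3, due 23, lateness -20
J5: 3→8, due 26, lateness -18
J3: 8→16, due 34, lateness -18
J2: 16→25, due 28, lateness -3
J1: 25→39, due 19, lateness 20
Maximum = 20.
EDD (increasing due date): J1 J4 J5 J2 J3.
J1: 0→14, due 19, lateness -5
J4: 14→17, due 23, lateness -6
J5: 17→22, due 26, lateness -4
J2: 22→31, due 28, lateness 3
J3: 31→39, due 34, lateness 5
Maximum = 5.
FIFO (arrival order): J1 J2 J3 J4 J5.
J1: 0→14, due 19, lateness -5
J2: 14→23, due 28, lateness -5
J3: 23→31, due 34, lateness -3
J4: 31→34, due 23, lateness 11
J5: 34→39, due 26, lateness 13
Maximum = 13.
LPT (decreasing processing time): J1 J2 J3 J5 J4.
J1: 0→14, due 19, lateness -5
J2: 14→23, due 28, lateness -5
J3: 23→31, due 34, lateness -3
J5: 31→36, due 26, lateness 10
J4: 36→39, due 23, lateness 16
Maximum = 16.
SPT 20, EDD 5, FIFO 13, LPT 16 → minimum 5.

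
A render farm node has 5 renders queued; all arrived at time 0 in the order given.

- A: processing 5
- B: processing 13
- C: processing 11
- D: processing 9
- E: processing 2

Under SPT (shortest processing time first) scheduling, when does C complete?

SPT (increasing processing time): E A D C B.
E: 0→2
A: 2→7
D: 7→16
C: 16→27

27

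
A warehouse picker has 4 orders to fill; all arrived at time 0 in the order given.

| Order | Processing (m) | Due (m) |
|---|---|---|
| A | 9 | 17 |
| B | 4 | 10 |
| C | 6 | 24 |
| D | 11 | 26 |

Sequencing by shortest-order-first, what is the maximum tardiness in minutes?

4

SPT (increasing processing time): B C A D.
B: 0→4, due 10, tardiness 0
C: 4→10, due 24, tardiness 0
A: 10→19, due 17, tardiness 2
D: 19→30, due 26, tardiness 4
Maximum = 4.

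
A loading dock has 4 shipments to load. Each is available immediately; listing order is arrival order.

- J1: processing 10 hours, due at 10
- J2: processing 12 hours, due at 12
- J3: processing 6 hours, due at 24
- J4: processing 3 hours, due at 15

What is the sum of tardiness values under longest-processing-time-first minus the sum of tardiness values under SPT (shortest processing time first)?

LPT (decreasing processing time): J2 J1 J3 J4.
J2: 0→12, due 12, tardiness 0
J1: 12→22, due 10, tardiness 12
J3: 22→28, due 24, tardiness 4
J4: 28→31, due 15, tardiness 16
Sum = 0+12+4+16 = 32.
SPT (increasing processing time): J4 J3 J1 J2.
J4: 0→3, due 15, tardiness 0
J3: 3→9, due 24, tardiness 0
J1: 9→19, due 10, tardiness 9
J2: 19→31, due 12, tardiness 19
Sum = 0+0+9+19 = 28.
Difference = 32 − 28 = 4.

4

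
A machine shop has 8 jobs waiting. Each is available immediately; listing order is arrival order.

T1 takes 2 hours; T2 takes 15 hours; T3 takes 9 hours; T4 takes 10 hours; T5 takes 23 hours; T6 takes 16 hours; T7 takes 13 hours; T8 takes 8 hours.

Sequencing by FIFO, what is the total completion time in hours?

399

FIFO (arrival order): T1 T2 T3 T4 T5 T6 T7 T8.
T1: 0→2
T2: 2→17
T3: 17→26
T4: 26→36
T5: 36→59
T6: 59→75
T7: 75→88
T8: 88→96
Sum = 2+17+26+36+59+75+88+96 = 399.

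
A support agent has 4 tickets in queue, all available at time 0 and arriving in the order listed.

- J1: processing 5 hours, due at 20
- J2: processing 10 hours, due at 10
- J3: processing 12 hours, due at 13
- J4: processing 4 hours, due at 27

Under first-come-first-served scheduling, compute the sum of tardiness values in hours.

23

FIFO (arrival order): J1 J2 J3 J4.
J1: 0→5, due 20, tardiness 0
J2: 5→15, due 10, tardiness 5
J3: 15→27, due 13, tardiness 14
J4: 27→31, due 27, tardiness 4
Sum = 0+5+14+4 = 23.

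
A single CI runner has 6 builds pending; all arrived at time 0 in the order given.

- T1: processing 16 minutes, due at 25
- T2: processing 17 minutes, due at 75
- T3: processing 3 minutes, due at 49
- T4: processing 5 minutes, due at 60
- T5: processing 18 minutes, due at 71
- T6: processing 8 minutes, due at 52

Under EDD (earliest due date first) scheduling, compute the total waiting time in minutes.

EDD (increasing due date): T1 T3 T6 T4 T5 T2.
T1: waits 0, runs 0→16
T3: waits 16, runs 16→19
T6: waits 19, runs 19→27
T4: waits 27, runs 27→32
T5: waits 32, runs 32→50
T2: waits 50, runs 50→67
Sum = 0+16+19+27+32+50 = 144.

144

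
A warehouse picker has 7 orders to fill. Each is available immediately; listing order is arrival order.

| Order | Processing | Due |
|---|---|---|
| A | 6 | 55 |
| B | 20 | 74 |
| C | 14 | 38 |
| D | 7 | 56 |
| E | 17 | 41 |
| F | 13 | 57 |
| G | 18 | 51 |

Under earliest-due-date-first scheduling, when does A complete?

55

EDD (increasing due date): C E G A D F B.
C: 0→14
E: 14→31
G: 31→49
A: 49→55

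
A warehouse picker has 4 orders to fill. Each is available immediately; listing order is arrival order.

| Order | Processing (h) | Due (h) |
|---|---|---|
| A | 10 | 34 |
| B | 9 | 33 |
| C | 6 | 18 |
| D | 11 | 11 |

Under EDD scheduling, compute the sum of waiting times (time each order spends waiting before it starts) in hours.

54

EDD (increasing due date): D C B A.
D: waits 0, runs 0→11
C: waits 11, runs 11→17
B: waits 17, runs 17→26
A: waits 26, runs 26→36
Sum = 0+11+17+26 = 54.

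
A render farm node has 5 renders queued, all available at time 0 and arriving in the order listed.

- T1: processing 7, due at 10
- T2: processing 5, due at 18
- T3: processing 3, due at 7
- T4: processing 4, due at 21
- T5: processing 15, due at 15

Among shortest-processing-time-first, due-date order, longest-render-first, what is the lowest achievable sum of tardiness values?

SPT (increasing processing time): T3 T4 T2 T1 T5.
T3: 0→3, due 7, tardiness 0
T4: 3→7, due 21, tardiness 0
T2: 7→12, due 18, tardiness 0
T1: 12→19, due 10, tardiness 9
T5: 19→34, due 15, tardiness 19
Sum = 0+0+0+9+19 = 28.
EDD (increasing due date): T3 T1 T5 T2 T4.
T3: 0→3, due 7, tardiness 0
T1: 3→10, due 10, tardiness 0
T5: 10→25, due 15, tardiness 10
T2: 25→30, due 18, tardiness 12
T4: 30→34, due 21, tardiness 13
Sum = 0+0+10+12+13 = 35.
LPT (decreasing processing time): T5 T1 T2 T4 T3.
T5: 0→15, due 15, tardiness 0
T1: 15→22, due 10, tardiness 12
T2: 22→27, due 18, tardiness 9
T4: 27→31, due 21, tardiness 10
T3: 31→34, due 7, tardiness 27
Sum = 0+12+9+10+27 = 58.
SPT 28, EDD 35, LPT 58 → minimum 28.

28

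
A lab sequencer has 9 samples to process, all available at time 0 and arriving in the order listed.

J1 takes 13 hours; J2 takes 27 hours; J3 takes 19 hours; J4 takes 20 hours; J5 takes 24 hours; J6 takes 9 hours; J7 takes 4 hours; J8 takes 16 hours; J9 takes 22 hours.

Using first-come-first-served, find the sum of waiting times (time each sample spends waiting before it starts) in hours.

654

FIFO (arrival order): J1 J2 J3 J4 J5 J6 J7 J8 J9.
J1: waits 0, runs 0→13
J2: waits 13, runs 13→40
J3: waits 40, runs 40→59
J4: waits 59, runs 59→79
J5: waits 79, runs 79→103
J6: waits 103, runs 103→112
J7: waits 112, runs 112→116
J8: waits 116, runs 116→132
J9: waits 132, runs 132→154
Sum = 0+13+40+59+79+103+112+116+132 = 654.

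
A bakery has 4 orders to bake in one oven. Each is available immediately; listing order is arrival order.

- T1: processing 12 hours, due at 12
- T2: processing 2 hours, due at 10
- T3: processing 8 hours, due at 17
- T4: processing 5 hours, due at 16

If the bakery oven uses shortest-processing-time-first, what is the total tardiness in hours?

SPT (increasing processing time): T2 T4 T3 T1.
T2: 0→2, due 10, tardiness 0
T4: 2→7, due 16, tardiness 0
T3: 7→15, due 17, tardiness 0
T1: 15→27, due 12, tardiness 15
Sum = 0+0+0+15 = 15.

15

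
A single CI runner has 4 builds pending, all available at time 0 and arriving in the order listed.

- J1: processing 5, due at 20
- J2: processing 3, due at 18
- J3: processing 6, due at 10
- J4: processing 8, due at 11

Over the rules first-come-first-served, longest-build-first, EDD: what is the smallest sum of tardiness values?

FIFO (arrival order): J1 J2 J3 J4.
J1: 0→5, due 20, tardiness 0
J2: 5→8, due 18, tardiness 0
J3: 8→14, due 10, tardiness 4
J4: 14→22, due 11, tardiness 11
Sum = 0+0+4+11 = 15.
LPT (decreasing processing time): J4 J3 J1 J2.
J4: 0→8, due 11, tardiness 0
J3: 8→14, due 10, tardiness 4
J1: 14→19, due 20, tardiness 0
J2: 19→22, due 18, tardiness 4
Sum = 0+4+0+4 = 8.
EDD (increasing due date): J3 J4 J2 J1.
J3: 0→6, due 10, tardiness 0
J4: 6→14, due 11, tardiness 3
J2: 14→17, due 18, tardiness 0
J1: 17→22, due 20, tardiness 2
Sum = 0+3+0+2 = 5.
FIFO 15, LPT 8, EDD 5 → minimum 5.

5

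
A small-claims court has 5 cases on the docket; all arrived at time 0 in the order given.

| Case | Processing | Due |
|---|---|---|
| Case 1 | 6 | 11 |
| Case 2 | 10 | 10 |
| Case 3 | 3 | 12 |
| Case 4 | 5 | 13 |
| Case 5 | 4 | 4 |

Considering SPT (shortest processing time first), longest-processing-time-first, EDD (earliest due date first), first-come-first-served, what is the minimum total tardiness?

28

SPT (increasing processing time): Case 3 Case 5 Case 4 Case 1 Case 2.
Case 3: 0→3, due 12, tardiness 0
Case 5: 3→7, due 4, tardiness 3
Case 4: 7→12, due 13, tardiness 0
Case 1: 12→18, due 11, tardiness 7
Case 2: 18→28, due 10, tardiness 18
Sum = 0+3+0+7+18 = 28.
LPT (decreasing processing time): Case 2 Case 1 Case 4 Case 5 Case 3.
Case 2: 0→10, due 10, tardiness 0
Case 1: 10→16, due 11, tardiness 5
Case 4: 16→21, due 13, tardiness 8
Case 5: 21→25, due 4, tardiness 21
Case 3: 25→28, due 12, tardiness 16
Sum = 0+5+8+21+16 = 50.
EDD (increasing due date): Case 5 Case 2 Case 1 Case 3 Case 4.
Case 5: 0→4, due 4, tardiness 0
Case 2: 4→14, due 10, tardiness 4
Case 1: 14→20, due 11, tardiness 9
Case 3: 20→23, due 12, tardiness 11
Case 4: 23→28, due 13, tardiness 15
Sum = 0+4+9+11+15 = 39.
FIFO (arrival order): Case 1 Case 2 Case 3 Case 4 Case 5.
Case 1: 0→6, due 11, tardiness 0
Case 2: 6→16, due 10, tardiness 6
Case 3: 16→19, due 12, tardiness 7
Case 4: 19→24, due 13, tardiness 11
Case 5: 24→28, due 4, tardiness 24
Sum = 0+6+7+11+24 = 48.
SPT 28, LPT 50, EDD 39, FIFO 48 → minimum 28.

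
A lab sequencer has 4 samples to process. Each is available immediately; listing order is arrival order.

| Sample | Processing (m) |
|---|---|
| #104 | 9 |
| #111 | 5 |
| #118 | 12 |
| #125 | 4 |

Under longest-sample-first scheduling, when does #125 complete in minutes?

30

LPT (decreasing processing time): #118 #104 #111 #125.
#118: 0→12
#104: 12→21
#111: 21→26
#125: 26→30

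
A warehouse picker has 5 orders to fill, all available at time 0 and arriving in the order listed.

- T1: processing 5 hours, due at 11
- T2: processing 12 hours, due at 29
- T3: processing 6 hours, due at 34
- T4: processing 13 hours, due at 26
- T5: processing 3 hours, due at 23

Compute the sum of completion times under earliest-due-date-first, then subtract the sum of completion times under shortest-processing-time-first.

EDD (increasing due date): T1 T5 T4 T2 T3.
T1: 0→5
T5: 5→8
T4: 8→21
T2: 21→33
T3: 33→39
Sum = 5+8+21+33+39 = 106.
SPT (increasing processing time): T5 T1 T3 T2 T4.
T5: 0→3
T1: 3→8
T3: 8→14
T2: 14→26
T4: 26→39
Sum = 3+8+14+26+39 = 90.
Difference = 106 − 90 = 16.

16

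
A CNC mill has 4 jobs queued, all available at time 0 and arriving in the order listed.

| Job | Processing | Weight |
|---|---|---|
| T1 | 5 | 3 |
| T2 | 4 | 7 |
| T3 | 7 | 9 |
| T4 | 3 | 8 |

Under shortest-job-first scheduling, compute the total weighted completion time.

280

SPT (increasing processing time): T4 T2 T1 T3.
T4: finishes 3, weight 8, w·C = 24
T2: finishes 7, weight 7, w·C = 49
T1: finishes 12, weight 3, w·C = 36
T3: finishes 19, weight 9, w·C = 171
Sum = 24+49+36+171 = 280.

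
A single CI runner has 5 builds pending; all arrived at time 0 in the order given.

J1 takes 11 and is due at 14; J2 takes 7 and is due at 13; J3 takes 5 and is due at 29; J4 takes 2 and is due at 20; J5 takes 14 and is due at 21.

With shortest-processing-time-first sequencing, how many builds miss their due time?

3

SPT (increasing processing time): J4 J3 J2 J1 J5.
J4: 0→2, due 20, tardiness 0
J3: 2→7, due 29, tardiness 0
J2: 7→14, due 13, tardiness 1
J1: 14→25, due 14, tardiness 11
J5: 25→39, due 21, tardiness 18
Late builds: 3.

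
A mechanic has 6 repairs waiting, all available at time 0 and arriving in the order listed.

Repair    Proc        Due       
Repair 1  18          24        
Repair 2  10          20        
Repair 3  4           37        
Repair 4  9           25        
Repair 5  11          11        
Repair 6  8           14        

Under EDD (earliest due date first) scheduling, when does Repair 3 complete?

EDD (increasing due date): Repair 5 Repair 6 Repair 2 Repair 1 Repair 4 Repair 3.
Repair 5: 0→11
Repair 6: 11→19
Repair 2: 19→29
Repair 1: 29→47
Repair 4: 47→56
Repair 3: 56→60

60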